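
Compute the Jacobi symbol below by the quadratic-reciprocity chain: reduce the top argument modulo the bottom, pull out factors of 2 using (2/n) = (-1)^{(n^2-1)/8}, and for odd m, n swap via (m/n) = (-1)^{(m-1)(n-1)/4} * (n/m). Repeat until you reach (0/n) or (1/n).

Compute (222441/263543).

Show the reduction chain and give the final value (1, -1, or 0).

flip (222441/263543) -> (263543/222441): both odd, 222441 mod 4 = 1, 263543 mod 4 = 3, so the flip contributes +1; sign now +1
(263543/222441): 263543 mod 222441 = 41102, so (263543/222441) = (41102/222441)
factor out 2^1: 41102 = 2^1·20551; with 222441 mod 8 = 1, (2/222441) = +1; sign now +1; continue with (20551/222441)
flip (20551/222441) -> (222441/20551): both odd, 20551 mod 4 = 3, 222441 mod 4 = 1, so the flip contributes +1; sign now +1
(222441/20551): 222441 mod 20551 = 16931, so (222441/20551) = (16931/20551)
flip (16931/20551) -> (20551/16931): both odd, 16931 mod 4 = 3, 20551 mod 4 = 3, so the flip contributes -1; sign now -1
(20551/16931): 20551 mod 16931 = 3620, so (20551/16931) = (3620/16931)
factor out 2^2: 3620 = 2^2·905; with 16931 mod 8 = 3, (2/16931) = -1; sign now -1; continue with (905/16931)
flip (905/16931) -> (16931/905): both odd, 905 mod 4 = 1, 16931 mod 4 = 3, so the flip contributes +1; sign now -1
(16931/905): 16931 mod 905 = 641, so (16931/905) = (641/905)
flip (641/905) -> (905/641): both odd, 641 mod 4 = 1, 905 mod 4 = 1, so the flip contributes +1; sign now -1
(905/641): 905 mod 641 = 264, so (905/641) = (264/641)
factor out 2^3: 264 = 2^3·33; with 641 mod 8 = 1, (2/641) = +1; sign now -1; continue with (33/641)
flip (33/641) -> (641/33): both odd, 33 mod 4 = 1, 641 mod 4 = 1, so the flip contributes +1; sign now -1
(641/33): 641 mod 33 = 14, so (641/33) = (14/33)
factor out 2^1: 14 = 2^1·7; with 33 mod 8 = 1, (2/33) = +1; sign now -1; continue with (7/33)
flip (7/33) -> (33/7): both odd, 7 mod 4 = 3, 33 mod 4 = 1, so the flip contributes +1; sign now -1
(33/7): 33 mod 7 = 5, so (33/7) = (5/7)
flip (5/7) -> (7/5): both odd, 5 mod 4 = 1, 7 mod 4 = 3, so the flip contributes +1; sign now -1
(7/5): 7 mod 5 = 2, so (7/5) = (2/5)
factor out 2^1: 2 = 2^1·1; with 5 mod 8 = 5, (2/5) = -1; sign now +1; continue with (1/5)
reached (1/5) = 1, so the symbol is +1

1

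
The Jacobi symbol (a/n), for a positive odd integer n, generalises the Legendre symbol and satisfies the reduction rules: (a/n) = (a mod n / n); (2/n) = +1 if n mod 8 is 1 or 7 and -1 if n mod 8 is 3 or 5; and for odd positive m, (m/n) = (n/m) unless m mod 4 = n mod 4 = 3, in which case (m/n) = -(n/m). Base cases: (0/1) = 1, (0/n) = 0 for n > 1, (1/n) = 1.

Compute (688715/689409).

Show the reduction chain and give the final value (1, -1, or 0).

1

reciprocity: (688715/689409) = +1·(689409/688715) since 688715 mod 4 = 3, 689409 mod 4 = 1; sign now +1
(689409/688715) = (694/688715)   [reduce mod 688715]
694 = 2^1·347; (2/688715) = -1 since 688715 mod 8 = 3, so (694/688715) = (-1)^1·(347/688715); sign now -1
reciprocity: (347/688715) = -1·(688715/347) since 347 mod 4 = 3, 688715 mod 4 = 3; sign now +1
(688715/347) = (267/347)   [reduce mod 347]
reciprocity: (267/347) = -1·(347/267) since 267 mod 4 = 3, 347 mod 4 = 3; sign now -1
(347/267) = (80/267)   [reduce mod 267]
80 = 2^4·5; (2/267) = -1 since 267 mod 8 = 3, so (80/267) = (-1)^4·(5/267); sign now -1
reciprocity: (5/267) = +1·(267/5) since 5 mod 4 = 1, 267 mod 4 = 3; sign now -1
(267/5) = (2/5)   [reduce mod 5]
2 = 2^1·1; (2/5) = -1 since 5 mod 8 = 5, so (2/5) = (-1)^1·(1/5); sign now +1
(1/5) = 1; final value = sign = +1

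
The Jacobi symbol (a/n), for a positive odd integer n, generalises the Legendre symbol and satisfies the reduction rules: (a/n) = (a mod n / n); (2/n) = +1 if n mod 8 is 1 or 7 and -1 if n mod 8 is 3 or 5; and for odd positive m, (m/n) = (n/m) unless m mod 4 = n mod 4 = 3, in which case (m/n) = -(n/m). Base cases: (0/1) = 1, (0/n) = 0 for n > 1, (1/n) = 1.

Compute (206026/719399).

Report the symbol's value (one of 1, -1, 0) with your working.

factor out 2^1: 206026 = 2^1·103013; with 719399 mod 8 = 7, (2/719399) = +1; sign now +1; continue with (103013/719399)
flip (103013/719399) -> (719399/103013): both odd, 103013 mod 4 = 1, 719399 mod 4 = 3, so the flip contributes +1; sign now +1
(719399/103013): 719399 mod 103013 = 101321, so (719399/103013) = (101321/103013)
flip (101321/103013) -> (103013/101321): both odd, 101321 mod 4 = 1, 103013 mod 4 = 1, so the flip contributes +1; sign now +1
(103013/101321): 103013 mod 101321 = 1692, so (103013/101321) = (1692/101321)
factor out 2^2: 1692 = 2^2·423; with 101321 mod 8 = 1, (2/101321) = +1; sign now +1; continue with (423/101321)
flip (423/101321) -> (101321/423): both odd, 423 mod 4 = 3, 101321 mod 4 = 1, so the flip contributes +1; sign now +1
(101321/423): 101321 mod 423 = 224, so (101321/423) = (224/423)
factor out 2^5: 224 = 2^5·7; with 423 mod 8 = 7, (2/423) = +1; sign now +1; continue with (7/423)
flip (7/423) -> (423/7): both odd, 7 mod 4 = 3, 423 mod 4 = 3, so the flip contributes -1; sign now -1
(423/7): 423 mod 7 = 3, so (423/7) = (3/7)
flip (3/7) -> (7/3): both odd, 3 mod 4 = 3, 7 mod 4 = 3, so the flip contributes -1; sign now +1
(7/3): 7 mod 3 = 1, so (7/3) = (1/3)
reached (1/3) = 1, so the symbol is +1

1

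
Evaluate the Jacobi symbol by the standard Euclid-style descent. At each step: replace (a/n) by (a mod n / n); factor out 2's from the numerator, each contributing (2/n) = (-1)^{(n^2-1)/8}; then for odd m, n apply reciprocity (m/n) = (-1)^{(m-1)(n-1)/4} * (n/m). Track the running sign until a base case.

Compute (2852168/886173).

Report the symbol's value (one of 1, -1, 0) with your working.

(2852168/886173): 2852168 mod 886173 = 193649, so (2852168/886173) = (193649/886173)
flip (193649/886173) -> (886173/193649): both odd, 193649 mod 4 = 1, 886173 mod 4 = 1, so the flip contributes +1; sign now +1
(886173/193649): 886173 mod 193649 = 111577, so (886173/193649) = (111577/193649)
flip (111577/193649) -> (193649/111577): both odd, 111577 mod 4 = 1, 193649 mod 4 = 1, so the flip contributes +1; sign now +1
(193649/111577): 193649 mod 111577 = 82072, so (193649/111577) = (82072/111577)
factor out 2^3: 82072 = 2^3·10259; with 111577 mod 8 = 1, (2/111577) = +1; sign now +1; continue with (10259/111577)
flip (10259/111577) -> (111577/10259): both odd, 10259 mod 4 = 3, 111577 mod 4 = 1, so the flip contributes +1; sign now +1
(111577/10259): 111577 mod 10259 = 8987, so (111577/10259) = (8987/10259)
flip (8987/10259) -> (10259/8987): both odd, 8987 mod 4 = 3, 10259 mod 4 = 3, so the flip contributes -1; sign now -1
(10259/8987): 10259 mod 8987 = 1272, so (10259/8987) = (1272/8987)
factor out 2^3: 1272 = 2^3·159; with 8987 mod 8 = 3, (2/8987) = -1; sign now +1; continue with (159/8987)
flip (159/8987) -> (8987/159): both odd, 159 mod 4 = 3, 8987 mod 4 = 3, so the flip contributes -1; sign now -1
(8987/159): 8987 mod 159 = 83, so (8987/159) = (83/159)
flip (83/159) -> (159/83): both odd, 83 mod 4 = 3, 159 mod 4 = 3, so the flip contributes -1; sign now +1
(159/83): 159 mod 83 = 76, so (159/83) = (76/83)
factor out 2^2: 76 = 2^2·19; with 83 mod 8 = 3, (2/83) = -1; sign now +1; continue with (19/83)
flip (19/83) -> (83/19): both odd, 19 mod 4 = 3, 83 mod 4 = 3, so the flip contributes -1; sign now -1
(83/19): 83 mod 19 = 7, so (83/19) = (7/19)
flip (7/19) -> (19/7): both odd, 7 mod 4 = 3, 19 mod 4 = 3, so the flip contributes -1; sign now +1
(19/7): 19 mod 7 = 5, so (19/7) = (5/7)
flip (5/7) -> (7/5): both odd, 5 mod 4 = 1, 7 mod 4 = 3, so the flip contributes +1; sign now +1
(7/5): 7 mod 5 = 2, so (7/5) = (2/5)
factor out 2^1: 2 = 2^1·1; with 5 mod 8 = 5, (2/5) = -1; sign now -1; continue with (1/5)
reached (1/5) = 1, so the symbol is -1

-1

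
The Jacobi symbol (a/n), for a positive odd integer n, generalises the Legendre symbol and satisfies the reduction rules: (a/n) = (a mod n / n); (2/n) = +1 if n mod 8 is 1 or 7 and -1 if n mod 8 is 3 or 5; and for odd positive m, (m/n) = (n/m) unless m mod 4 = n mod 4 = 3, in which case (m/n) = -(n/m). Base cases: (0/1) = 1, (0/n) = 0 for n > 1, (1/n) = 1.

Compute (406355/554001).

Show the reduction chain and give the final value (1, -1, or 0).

flip (406355/554001) -> (554001/406355): both odd, 406355 mod 4 = 3, 554001 mod 4 = 1, so the flip contributes +1; sign now +1
(554001/406355): 554001 mod 406355 = 147646, so (554001/406355) = (147646/406355)
factor out 2^1: 147646 = 2^1·73823; with 406355 mod 8 = 3, (2/406355) = -1; sign now -1; continue with (73823/406355)
flip (73823/406355) -> (406355/73823): both odd, 73823 mod 4 = 3, 406355 mod 4 = 3, so the flip contributes -1; sign now +1
(406355/73823): 406355 mod 73823 = 37240, so (406355/73823) = (37240/73823)
factor out 2^3: 37240 = 2^3·4655; with 73823 mod 8 = 7, (2/73823) = +1; sign now +1; continue with (4655/73823)
flip (4655/73823) -> (73823/4655): both odd, 4655 mod 4 = 3, 73823 mod 4 = 3, so the flip contributes -1; sign now -1
(73823/4655): 73823 mod 4655 = 3998, so (73823/4655) = (3998/4655)
factor out 2^1: 3998 = 2^1·1999; with 4655 mod 8 = 7, (2/4655) = +1; sign now -1; continue with (1999/4655)
flip (1999/4655) -> (4655/1999): both odd, 1999 mod 4 = 3, 4655 mod 4 = 3, so the flip contributes -1; sign now +1
(4655/1999): 4655 mod 1999 = 657, so (4655/1999) = (657/1999)
flip (657/1999) -> (1999/657): both odd, 657 mod 4 = 1, 1999 mod 4 = 3, so the flip contributes +1; sign now +1
(1999/657): 1999 mod 657 = 28, so (1999/657) = (28/657)
factor out 2^2: 28 = 2^2·7; with 657 mod 8 = 1, (2/657) = +1; sign now +1; continue with (7/657)
flip (7/657) -> (657/7): both odd, 7 mod 4 = 3, 657 mod 4 = 1, so the flip contributes +1; sign now +1
(657/7): 657 mod 7 = 6, so (657/7) = (6/7)
factor out 2^1: 6 = 2^1·3; with 7 mod 8 = 7, (2/7) = +1; sign now +1; continue with (3/7)
flip (3/7) -> (7/3): both odd, 3 mod 4 = 3, 7 mod 4 = 3, so the flip contributes -1; sign now -1
(7/3): 7 mod 3 = 1, so (7/3) = (1/3)
reached (1/3) = 1, so the symbol is -1

-1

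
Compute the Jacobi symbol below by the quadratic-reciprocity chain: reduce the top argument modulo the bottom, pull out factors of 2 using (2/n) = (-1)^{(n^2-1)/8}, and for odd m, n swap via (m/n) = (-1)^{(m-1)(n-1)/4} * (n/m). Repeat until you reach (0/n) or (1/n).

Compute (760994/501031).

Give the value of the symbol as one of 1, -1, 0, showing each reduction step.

-1

(760994/501031): 760994 mod 501031 = 259963, so (760994/501031) = (259963/501031)
flip (259963/501031) -> (501031/259963): both odd, 259963 mod 4 = 3, 501031 mod 4 = 3, so the flip contributes -1; sign now -1
(501031/259963): 501031 mod 259963 = 241068, so (501031/259963) = (241068/259963)
factor out 2^2: 241068 = 2^2·60267; with 259963 mod 8 = 3, (2/259963) = -1; sign now -1; continue with (60267/259963)
flip (60267/259963) -> (259963/60267): both odd, 60267 mod 4 = 3, 259963 mod 4 = 3, so the flip contributes -1; sign now +1
(259963/60267): 259963 mod 60267 = 18895, so (259963/60267) = (18895/60267)
flip (18895/60267) -> (60267/18895): both odd, 18895 mod 4 = 3, 60267 mod 4 = 3, so the flip contributes -1; sign now -1
(60267/18895): 60267 mod 18895 = 3582, so (60267/18895) = (3582/18895)
factor out 2^1: 3582 = 2^1·1791; with 18895 mod 8 = 7, (2/18895) = +1; sign now -1; continue with (1791/18895)
flip (1791/18895) -> (18895/1791): both odd, 1791 mod 4 = 3, 18895 mod 4 = 3, so the flip contributes -1; sign now +1
(18895/1791): 18895 mod 1791 = 985, so (18895/1791) = (985/1791)
flip (985/1791) -> (1791/985): both odd, 985 mod 4 = 1, 1791 mod 4 = 3, so the flip contributes +1; sign now +1
(1791/985): 1791 mod 985 = 806, so (1791/985) = (806/985)
factor out 2^1: 806 = 2^1·403; with 985 mod 8 = 1, (2/985) = +1; sign now +1; continue with (403/985)
flip (403/985) -> (985/403): both odd, 403 mod 4 = 3, 985 mod 4 = 1, so the flip contributes +1; sign now +1
(985/403): 985 mod 403 = 179, so (985/403) = (179/403)
flip (179/403) -> (403/179): both odd, 179 mod 4 = 3, 403 mod 4 = 3, so the flip contributes -1; sign now -1
(403/179): 403 mod 179 = 45, so (403/179) = (45/179)
flip (45/179) -> (179/45): both odd, 45 mod 4 = 1, 179 mod 4 = 3, so the flip contributes +1; sign now -1
(179/45): 179 mod 45 = 44, so (179/45) = (44/45)
factor out 2^2: 44 = 2^2·11; with 45 mod 8 = 5, (2/45) = -1; sign now -1; continue with (11/45)
flip (11/45) -> (45/11): both odd, 11 mod 4 = 3, 45 mod 4 = 1, so the flip contributes +1; sign now -1
(45/11): 45 mod 11 = 1, so (45/11) = (1/11)
reached (1/11) = 1, so the symbol is -1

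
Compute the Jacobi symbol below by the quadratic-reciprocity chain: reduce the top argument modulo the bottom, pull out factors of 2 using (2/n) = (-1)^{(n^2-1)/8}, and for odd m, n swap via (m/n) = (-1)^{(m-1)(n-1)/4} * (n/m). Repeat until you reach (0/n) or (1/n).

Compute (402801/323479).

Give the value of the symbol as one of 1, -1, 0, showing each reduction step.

-1

(402801/323479) = (79322/323479)   [reduce mod 323479]
79322 = 2^1·39661; (2/323479) = +1 since 323479 mod 8 = 7, so (79322/323479) = (+1)^1·(39661/323479); sign now +1
reciprocity: (39661/323479) = +1·(323479/39661) since 39661 mod 4 = 1, 323479 mod 4 = 3; sign now +1
(323479/39661) = (6191/39661)   [reduce mod 39661]
reciprocity: (6191/39661) = +1·(39661/6191) since 6191 mod 4 = 3, 39661 mod 4 = 1; sign now +1
(39661/6191) = (2515/6191)   [reduce mod 6191]
reciprocity: (2515/6191) = -1·(6191/2515) since 2515 mod 4 = 3, 6191 mod 4 = 3; sign now -1
(6191/2515) = (1161/2515)   [reduce mod 2515]
reciprocity: (1161/2515) = +1·(2515/1161) since 1161 mod 4 = 1, 2515 mod 4 = 3; sign now -1
(2515/1161) = (193/1161)   [reduce mod 1161]
reciprocity: (193/1161) = +1·(1161/193) since 193 mod 4 = 1, 1161 mod 4 = 1; sign now -1
(1161/193) = (3/193)   [reduce mod 193]
reciprocity: (3/193) = +1·(193/3) since 3 mod 4 = 3, 193 mod 4 = 1; sign now -1
(193/3) = (1/3)   [reduce mod 3]
(1/3) = 1; final value = sign = -1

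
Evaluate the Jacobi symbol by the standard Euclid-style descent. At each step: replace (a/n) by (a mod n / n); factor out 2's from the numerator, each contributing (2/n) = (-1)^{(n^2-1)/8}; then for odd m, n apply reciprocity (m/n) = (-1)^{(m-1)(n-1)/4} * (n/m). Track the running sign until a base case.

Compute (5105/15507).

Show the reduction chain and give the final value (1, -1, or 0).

-1

reciprocity: (5105/15507) = +1·(15507/5105) since 5105 mod 4 = 1, 15507 mod 4 = 3; sign now +1
(15507/5105) = (192/5105)   [reduce mod 5105]
192 = 2^6·3; (2/5105) = +1 since 5105 mod 8 = 1, so (192/5105) = (+1)^6·(3/5105); sign now +1
reciprocity: (3/5105) = +1·(5105/3) since 3 mod 4 = 3, 5105 mod 4 = 1; sign now +1
(5105/3) = (2/3)   [reduce mod 3]
2 = 2^1·1; (2/3) = -1 since 3 mod 8 = 3, so (2/3) = (-1)^1·(1/3); sign now -1
(1/3) = 1; final value = sign = -1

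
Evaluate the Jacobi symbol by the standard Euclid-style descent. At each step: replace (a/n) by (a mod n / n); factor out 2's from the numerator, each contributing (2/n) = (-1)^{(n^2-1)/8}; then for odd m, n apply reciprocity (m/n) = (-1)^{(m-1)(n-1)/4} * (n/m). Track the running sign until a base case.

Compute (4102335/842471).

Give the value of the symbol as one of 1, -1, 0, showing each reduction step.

(4102335/842471) = (732451/842471)   [reduce mod 842471]
reciprocity: (732451/842471) = -1·(842471/732451) since 732451 mod 4 = 3, 842471 mod 4 = 3; sign now -1
(842471/732451) = (110020/732451)   [reduce mod 732451]
110020 = 2^2·27505; (2/732451) = -1 since 732451 mod 8 = 3, so (110020/732451) = (-1)^2·(27505/732451); sign now -1
reciprocity: (27505/732451) = +1·(732451/27505) since 27505 mod 4 = 1, 732451 mod 4 = 3; sign now -1
(732451/27505) = (17321/27505)   [reduce mod 27505]
reciprocity: (17321/27505) = +1·(27505/17321) since 17321 mod 4 = 1, 27505 mod 4 = 1; sign now -1
(27505/17321) = (10184/17321)   [reduce mod 17321]
10184 = 2^3·1273; (2/17321) = +1 since 17321 mod 8 = 1, so (10184/17321) = (+1)^3·(1273/17321); sign now -1
reciprocity: (1273/17321) = +1·(17321/1273) since 1273 mod 4 = 1, 17321 mod 4 = 1; sign now -1
(17321/1273) = (772/1273)   [reduce mod 1273]
772 = 2^2·193; (2/1273) = +1 since 1273 mod 8 = 1, so (772/1273) = (+1)^2·(193/1273); sign now -1
reciprocity: (193/1273) = +1·(1273/193) since 193 mod 4 = 1, 1273 mod 4 = 1; sign now -1
(1273/193) = (115/193)   [reduce mod 193]
reciprocity: (115/193) = +1·(193/115) since 115 mod 4 = 3, 193 mod 4 = 1; sign now -1
(193/115) = (78/115)   [reduce mod 115]
78 = 2^1·39; (2/115) = -1 since 115 mod 8 = 3, so (78/115) = (-1)^1·(39/115); sign now +1
reciprocity: (39/115) = -1·(115/39) since 39 mod 4 = 3, 115 mod 4 = 3; sign now -1
(115/39) = (37/39)   [reduce mod 39]
reciprocity: (37/39) = +1·(39/37) since 37 mod 4 = 1, 39 mod 4 = 3; sign now -1
(39/37) = (2/37)   [reduce mod 37]
2 = 2^1·1; (2/37) = -1 since 37 mod 8 = 5, so (2/37) = (-1)^1·(1/37); sign now +1
(1/37) = 1; final value = sign = +1

1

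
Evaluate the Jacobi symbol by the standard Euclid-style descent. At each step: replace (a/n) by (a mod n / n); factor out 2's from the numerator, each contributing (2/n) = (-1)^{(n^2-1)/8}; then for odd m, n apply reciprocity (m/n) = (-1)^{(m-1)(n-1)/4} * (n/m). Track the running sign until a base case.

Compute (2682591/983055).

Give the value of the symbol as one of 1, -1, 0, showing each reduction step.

0

(2682591/983055): 2682591 mod 983055 = 716481, so (2682591/983055) = (716481/983055)
flip (716481/983055) -> (983055/716481): both odd, 716481 mod 4 = 1, 983055 mod 4 = 3, so the flip contributes +1; sign now +1
(983055/716481): 983055 mod 716481 = 266574, so (983055/716481) = (266574/716481)
factor out 2^1: 266574 = 2^1·133287; with 716481 mod 8 = 1, (2/716481) = +1; sign now +1; continue with (133287/716481)
flip (133287/716481) -> (716481/133287): both odd, 133287 mod 4 = 3, 716481 mod 4 = 1, so the flip contributes +1; sign now +1
(716481/133287): 716481 mod 133287 = 50046, so (716481/133287) = (50046/133287)
factor out 2^1: 50046 = 2^1·25023; with 133287 mod 8 = 7, (2/133287) = +1; sign now +1; continue with (25023/133287)
flip (25023/133287) -> (133287/25023): both odd, 25023 mod 4 = 3, 133287 mod 4 = 3, so the flip contributes -1; sign now -1
(133287/25023): 133287 mod 25023 = 8172, so (133287/25023) = (8172/25023)
factor out 2^2: 8172 = 2^2·2043; with 25023 mod 8 = 7, (2/25023) = +1; sign now -1; continue with (2043/25023)
flip (2043/25023) -> (25023/2043): both odd, 2043 mod 4 = 3, 25023 mod 4 = 3, so the flip contributes -1; sign now +1
(25023/2043): 25023 mod 2043 = 507, so (25023/2043) = (507/2043)
flip (507/2043) -> (2043/507): both odd, 507 mod 4 = 3, 2043 mod 4 = 3, so the flip contributes -1; sign now -1
(2043/507): 2043 mod 507 = 15, so (2043/507) = (15/507)
flip (15/507) -> (507/15): both odd, 15 mod 4 = 3, 507 mod 4 = 3, so the flip contributes -1; sign now +1
(507/15): 507 mod 15 = 12, so (507/15) = (12/15)
factor out 2^2: 12 = 2^2·3; with 15 mod 8 = 7, (2/15) = +1; sign now +1; continue with (3/15)
flip (3/15) -> (15/3): both odd, 3 mod 4 = 3, 15 mod 4 = 3, so the flip contributes -1; sign now -1
(15/3): 15 mod 3 = 0, so (15/3) = (0/3)
reached (0/3); gcd(a, n) > 1, so (0/3) = 0 and the symbol is 0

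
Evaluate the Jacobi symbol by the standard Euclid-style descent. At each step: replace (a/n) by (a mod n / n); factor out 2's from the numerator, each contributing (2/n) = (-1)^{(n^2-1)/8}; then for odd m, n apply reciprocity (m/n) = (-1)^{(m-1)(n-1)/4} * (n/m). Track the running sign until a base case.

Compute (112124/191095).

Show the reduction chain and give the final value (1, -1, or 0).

factor out 2^2: 112124 = 2^2·28031; with 191095 mod 8 = 7, (2/191095) = +1; sign now +1; continue with (28031/191095)
flip (28031/191095) -> (191095/28031): both odd, 28031 mod 4 = 3, 191095 mod 4 = 3, so the flip contributes -1; sign now -1
(191095/28031): 191095 mod 28031 = 22909, so (191095/28031) = (22909/28031)
flip (22909/28031) -> (28031/22909): both odd, 22909 mod 4 = 1, 28031 mod 4 = 3, so the flip contributes +1; sign now -1
(28031/22909): 28031 mod 22909 = 5122, so (28031/22909) = (5122/22909)
factor out 2^1: 5122 = 2^1·2561; with 22909 mod 8 = 5, (2/22909) = -1; sign now +1; continue with (2561/22909)
flip (2561/22909) -> (22909/2561): both odd, 2561 mod 4 = 1, 22909 mod 4 = 1, so the flip contributes +1; sign now +1
(22909/2561): 22909 mod 2561 = 2421, so (22909/2561) = (2421/2561)
flip (2421/2561) -> (2561/2421): both odd, 2421 mod 4 = 1, 2561 mod 4 = 1, so the flip contributes +1; sign now +1
(2561/2421): 2561 mod 2421 = 140, so (2561/2421) = (140/2421)
factor out 2^2: 140 = 2^2·35; with 2421 mod 8 = 5, (2/2421) = -1; sign now +1; continue with (35/2421)
flip (35/2421) -> (2421/35): both odd, 35 mod 4 = 3, 2421 mod 4 = 1, so the flip contributes +1; sign now +1
(2421/35): 2421 mod 35 = 6, so (2421/35) = (6/35)
factor out 2^1: 6 = 2^1·3; with 35 mod 8 = 3, (2/35) = -1; sign now -1; continue with (3/35)
flip (3/35) -> (35/3): both odd, 3 mod 4 = 3, 35 mod 4 = 3, so the flip contributes -1; sign now +1
(35/3): 35 mod 3 = 2, so (35/3) = (2/3)
factor out 2^1: 2 = 2^1·1; with 3 mod 8 = 3, (2/3) = -1; sign now -1; continue with (1/3)
reached (1/3) = 1, so the symbol is -1

-1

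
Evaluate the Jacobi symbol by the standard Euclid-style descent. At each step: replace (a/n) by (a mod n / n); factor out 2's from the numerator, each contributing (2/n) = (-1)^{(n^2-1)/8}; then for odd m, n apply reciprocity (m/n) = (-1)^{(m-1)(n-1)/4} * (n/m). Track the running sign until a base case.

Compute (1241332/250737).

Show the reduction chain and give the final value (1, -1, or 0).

(1241332/250737): 1241332 mod 250737 = 238384, so (1241332/250737) = (238384/250737)
factor out 2^4: 238384 = 2^4·14899; with 250737 mod 8 = 1, (2/250737) = +1; sign now +1; continue with (14899/250737)
flip (14899/250737) -> (250737/14899): both odd, 14899 mod 4 = 3, 250737 mod 4 = 1, so the flip contributes +1; sign now +1
(250737/14899): 250737 mod 14899 = 12353, so (250737/14899) = (12353/14899)
flip (12353/14899) -> (14899/12353): both odd, 12353 mod 4 = 1, 14899 mod 4 = 3, so the flip contributes +1; sign now +1
(14899/12353): 14899 mod 12353 = 2546, so (14899/12353) = (2546/12353)
factor out 2^1: 2546 = 2^1·1273; with 12353 mod 8 = 1, (2/12353) = +1; sign now +1; continue with (1273/12353)
flip (1273/12353) -> (12353/1273): both odd, 1273 mod 4 = 1, 12353 mod 4 = 1, so the flip contributes +1; sign now +1
(12353/1273): 12353 mod 1273 = 896, so (12353/1273) = (896/1273)
factor out 2^7: 896 = 2^7·7; with 1273 mod 8 = 1, (2/1273) = +1; sign now +1; continue with (7/1273)
flip (7/1273) -> (1273/7): both odd, 7 mod 4 = 3, 1273 mod 4 = 1, so the flip contributes +1; sign now +1
(1273/7): 1273 mod 7 = 6, so (1273/7) = (6/7)
factor out 2^1: 6 = 2^1·3; with 7 mod 8 = 7, (2/7) = +1; sign now +1; continue with (3/7)
flip (3/7) -> (7/3): both odd, 3 mod 4 = 3, 7 mod 4 = 3, so the flip contributes -1; sign now -1
(7/3): 7 mod 3 = 1, so (7/3) = (1/3)
reached (1/3) = 1, so the symbol is -1

-1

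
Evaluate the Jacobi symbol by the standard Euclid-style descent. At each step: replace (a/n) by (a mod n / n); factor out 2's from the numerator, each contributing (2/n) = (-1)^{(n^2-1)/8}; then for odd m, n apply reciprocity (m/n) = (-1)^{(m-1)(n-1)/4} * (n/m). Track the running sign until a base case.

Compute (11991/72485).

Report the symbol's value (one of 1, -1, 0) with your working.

flip (11991/72485) -> (72485/11991): both odd, 11991 mod 4 = 3, 72485 mod 4 = 1, so the flip contributes +1; sign now +1
(72485/11991): 72485 mod 11991 = 539, so (72485/11991) = (539/11991)
flip (539/11991) -> (11991/539): both odd, 539 mod 4 = 3, 11991 mod 4 = 3, so the flip contributes -1; sign now -1
(11991/539): 11991 mod 539 = 133, so (11991/539) = (133/539)
flip (133/539) -> (539/133): both odd, 133 mod 4 = 1, 539 mod 4 = 3, so the flip contributes +1; sign now -1
(539/133): 539 mod 133 = 7, so (539/133) = (7/133)
flip (7/133) -> (133/7): both odd, 7 mod 4 = 3, 133 mod 4 = 1, so the flip contributes +1; sign now -1
(133/7): 133 mod 7 = 0, so (133/7) = (0/7)
reached (0/7); gcd(a, n) > 1, so (0/7) = 0 and the symbol is 0

0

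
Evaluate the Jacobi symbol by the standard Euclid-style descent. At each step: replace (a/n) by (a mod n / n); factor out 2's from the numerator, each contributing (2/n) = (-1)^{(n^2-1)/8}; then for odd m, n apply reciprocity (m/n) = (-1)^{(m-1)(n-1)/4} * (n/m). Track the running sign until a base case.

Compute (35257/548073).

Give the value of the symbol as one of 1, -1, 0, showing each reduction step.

reciprocity: (35257/548073) = +1·(548073/35257) since 35257 mod 4 = 1, 548073 mod 4 = 1; sign now +1
(548073/35257) = (19218/35257)   [reduce mod 35257]
19218 = 2^1·9609; (2/35257) = +1 since 35257 mod 8 = 1, so (19218/35257) = (+1)^1·(9609/35257); sign now +1
reciprocity: (9609/35257) = +1·(35257/9609) since 9609 mod 4 = 1, 35257 mod 4 = 1; sign now +1
(35257/9609) = (6430/9609)   [reduce mod 9609]
6430 = 2^1·3215; (2/9609) = +1 since 9609 mod 8 = 1, so (6430/9609) = (+1)^1·(3215/9609); sign now +1
reciprocity: (3215/9609) = +1·(9609/3215) since 3215 mod 4 = 3, 9609 mod 4 = 1; sign now +1
(9609/3215) = (3179/3215)   [reduce mod 3215]
reciprocity: (3179/3215) = -1·(3215/3179) since 3179 mod 4 = 3, 3215 mod 4 = 3; sign now -1
(3215/3179) = (36/3179)   [reduce mod 3179]
36 = 2^2·9; (2/3179) = -1 since 3179 mod 8 = 3, so (36/3179) = (-1)^2·(9/3179); sign now -1
reciprocity: (9/3179) = +1·(3179/9) since 9 mod 4 = 1, 3179 mod 4 = 3; sign now -1
(3179/9) = (2/9)   [reduce mod 9]
2 = 2^1·1; (2/9) = +1 since 9 mod 8 = 1, so (2/9) = (+1)^1·(1/9); sign now -1
(1/9) = 1; final value = sign = -1

-1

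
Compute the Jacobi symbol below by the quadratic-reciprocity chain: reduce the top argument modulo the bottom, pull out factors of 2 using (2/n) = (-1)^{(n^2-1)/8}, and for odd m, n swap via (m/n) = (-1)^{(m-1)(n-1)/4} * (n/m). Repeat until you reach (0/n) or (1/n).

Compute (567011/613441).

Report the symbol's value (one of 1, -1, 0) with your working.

1

reciprocity: (567011/613441) = +1·(613441/567011) since 567011 mod 4 = 3, 613441 mod 4 = 1; sign now +1
(613441/567011) = (46430/567011)   [reduce mod 567011]
46430 = 2^1·23215; (2/567011) = -1 since 567011 mod 8 = 3, so (46430/567011) = (-1)^1·(23215/567011); sign now -1
reciprocity: (23215/567011) = -1·(567011/23215) since 23215 mod 4 = 3, 567011 mod 4 = 3; sign now +1
(567011/23215) = (9851/23215)   [reduce mod 23215]
reciprocity: (9851/23215) = -1·(23215/9851) since 9851 mod 4 = 3, 23215 mod 4 = 3; sign now -1
(23215/9851) = (3513/9851)   [reduce mod 9851]
reciprocity: (3513/9851) = +1·(9851/3513) since 3513 mod 4 = 1, 9851 mod 4 = 3; sign now -1
(9851/3513) = (2825/3513)   [reduce mod 3513]
reciprocity: (2825/3513) = +1·(3513/2825) since 2825 mod 4 = 1, 3513 mod 4 = 1; sign now -1
(3513/2825) = (688/2825)   [reduce mod 2825]
688 = 2^4·43; (2/2825) = +1 since 2825 mod 8 = 1, so (688/2825) = (+1)^4·(43/2825); sign now -1
reciprocity: (43/2825) = +1·(2825/43) since 43 mod 4 = 3, 2825 mod 4 = 1; sign now -1
(2825/43) = (30/43)   [reduce mod 43]
30 = 2^1·15; (2/43) = -1 since 43 mod 8 = 3, so (30/43) = (-1)^1·(15/43); sign now +1
reciprocity: (15/43) = -1·(43/15) since 15 mod 4 = 3, 43 mod 4 = 3; sign now -1
(43/15) = (13/15)   [reduce mod 15]
reciprocity: (13/15) = +1·(15/13) since 13 mod 4 = 1, 15 mod 4 = 3; sign now -1
(15/13) = (2/13)   [reduce mod 13]
2 = 2^1·1; (2/13) = -1 since 13 mod 8 = 5, so (2/13) = (-1)^1·(1/13); sign now +1
(1/13) = 1; final value = sign = +1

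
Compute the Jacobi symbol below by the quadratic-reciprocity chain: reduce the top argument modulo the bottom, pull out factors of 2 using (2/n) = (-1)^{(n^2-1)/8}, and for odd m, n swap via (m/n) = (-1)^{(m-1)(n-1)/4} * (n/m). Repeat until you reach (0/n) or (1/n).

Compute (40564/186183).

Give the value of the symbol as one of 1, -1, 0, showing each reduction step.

factor out 2^2: 40564 = 2^2·10141; with 186183 mod 8 = 7, (2/186183) = +1; sign now +1; continue with (10141/186183)
flip (10141/186183) -> (186183/10141): both odd, 10141 mod 4 = 1, 186183 mod 4 = 3, so the flip contributes +1; sign now +1
(186183/10141): 186183 mod 10141 = 3645, so (186183/10141) = (3645/10141)
flip (3645/10141) -> (10141/3645): both odd, 3645 mod 4 = 1, 10141 mod 4 = 1, so the flip contributes +1; sign now +1
(10141/3645): 10141 mod 3645 = 2851, so (10141/3645) = (2851/3645)
flip (2851/3645) -> (3645/2851): both odd, 2851 mod 4 = 3, 3645 mod 4 = 1, so the flip contributes +1; sign now +1
(3645/2851): 3645 mod 2851 = 794, so (3645/2851) = (794/2851)
factor out 2^1: 794 = 2^1·397; with 2851 mod 8 = 3, (2/2851) = -1; sign now -1; continue with (397/2851)
flip (397/2851) -> (2851/397): both odd, 397 mod 4 = 1, 2851 mod 4 = 3, so the flip contributes +1; sign now -1
(2851/397): 2851 mod 397 = 72, so (2851/397) = (72/397)
factor out 2^3: 72 = 2^3·9; with 397 mod 8 = 5, (2/397) = -1; sign now +1; continue with (9/397)
flip (9/397) -> (397/9): both odd, 9 mod 4 = 1, 397 mod 4 = 1, so the flip contributes +1; sign now +1
(397/9): 397 mod 9 = 1, so (397/9) = (1/9)
reached (1/9) = 1, so the symbol is +1

1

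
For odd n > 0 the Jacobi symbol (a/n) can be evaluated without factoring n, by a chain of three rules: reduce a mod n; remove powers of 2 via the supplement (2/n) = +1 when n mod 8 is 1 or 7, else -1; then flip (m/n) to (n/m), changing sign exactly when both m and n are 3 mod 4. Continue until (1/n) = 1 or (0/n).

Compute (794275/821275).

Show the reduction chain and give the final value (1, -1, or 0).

flip (794275/821275) -> (821275/794275): both odd, 794275 mod 4 = 3, 821275 mod 4 = 3, so the flip contributes -1; sign now -1
(821275/794275): 821275 mod 794275 = 27000, so (821275/794275) = (27000/794275)
factor out 2^3: 27000 = 2^3·3375; with 794275 mod 8 = 3, (2/794275) = -1; sign now +1; continue with (3375/794275)
flip (3375/794275) -> (794275/3375): both odd, 3375 mod 4 = 3, 794275 mod 4 = 3, so the flip contributes -1; sign now -1
(794275/3375): 794275 mod 3375 = 1150, so (794275/3375) = (1150/3375)
factor out 2^1: 1150 = 2^1·575; with 3375 mod 8 = 7, (2/3375) = +1; sign now -1; continue with (575/3375)
flip (575/3375) -> (3375/575): both odd, 575 mod 4 = 3, 3375 mod 4 = 3, so the flip contributes -1; sign now +1
(3375/575): 3375 mod 575 = 500, so (3375/575) = (500/575)
factor out 2^2: 500 = 2^2·125; with 575 mod 8 = 7, (2/575) = +1; sign now +1; continue with (125/575)
flip (125/575) -> (575/125): both odd, 125 mod 4 = 1, 575 mod 4 = 3, so the flip contributes +1; sign now +1
(575/125): 575 mod 125 = 75, so (575/125) = (75/125)
flip (75/125) -> (125/75): both odd, 75 mod 4 = 3, 125 mod 4 = 1, so the flip contributes +1; sign now +1
(125/75): 125 mod 75 = 50, so (125/75) = (50/75)
factor out 2^1: 50 = 2^1·25; with 75 mod 8 = 3, (2/75) = -1; sign now -1; continue with (25/75)
flip (25/75) -> (75/25): both odd, 25 mod 4 = 1, 75 mod 4 = 3, so the flip contributes +1; sign now -1
(75/25): 75 mod 25 = 0, so (75/25) = (0/25)
reached (0/25); gcd(a, n) > 1, so (0/25) = 0 and the symbol is 0

0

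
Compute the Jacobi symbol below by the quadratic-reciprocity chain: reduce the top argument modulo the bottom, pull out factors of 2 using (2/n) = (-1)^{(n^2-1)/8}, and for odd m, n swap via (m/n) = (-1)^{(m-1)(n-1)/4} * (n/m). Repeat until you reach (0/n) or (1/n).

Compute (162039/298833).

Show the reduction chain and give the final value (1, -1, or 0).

0

reciprocity: (162039/298833) = +1·(298833/162039) since 162039 mod 4 = 3, 298833 mod 4 = 1; sign now +1
(298833/162039) = (136794/162039)   [reduce mod 162039]
136794 = 2^1·68397; (2/162039) = +1 since 162039 mod 8 = 7, so (136794/162039) = (+1)^1·(68397/162039); sign now +1
reciprocity: (68397/162039) = +1·(162039/68397) since 68397 mod 4 = 1, 162039 mod 4 = 3; sign now +1
(162039/68397) = (25245/68397)   [reduce mod 68397]
reciprocity: (25245/68397) = +1·(68397/25245) since 25245 mod 4 = 1, 68397 mod 4 = 1; sign now +1
(68397/25245) = (17907/25245)   [reduce mod 25245]
reciprocity: (17907/25245) = +1·(25245/17907) since 17907 mod 4 = 3, 25245 mod 4 = 1; sign now +1
(25245/17907) = (7338/17907)   [reduce mod 17907]
7338 = 2^1·3669; (2/17907) = -1 since 17907 mod 8 = 3, so (7338/17907) = (-1)^1·(3669/17907); sign now -1
reciprocity: (3669/17907) = +1·(17907/3669) since 3669 mod 4 = 1, 17907 mod 4 = 3; sign now -1
(17907/3669) = (3231/3669)   [reduce mod 3669]
reciprocity: (3231/3669) = +1·(3669/3231) since 3231 mod 4 = 3, 3669 mod 4 = 1; sign now -1
(3669/3231) = (438/3231)   [reduce mod 3231]
438 = 2^1·219; (2/3231) = +1 since 3231 mod 8 = 7, so (438/3231) = (+1)^1·(219/3231); sign now -1
reciprocity: (219/3231) = -1·(3231/219) since 219 mod 4 = 3, 3231 mod 4 = 3; sign now +1
(3231/219) = (165/219)   [reduce mod 219]
reciprocity: (165/219) = +1·(219/165) since 165 mod 4 = 1, 219 mod 4 = 3; sign now +1
(219/165) = (54/165)   [reduce mod 165]
54 = 2^1·27; (2/165) = -1 since 165 mod 8 = 5, so (54/165) = (-1)^1·(27/165); sign now -1
reciprocity: (27/165) = +1·(165/27) since 27 mod 4 = 3, 165 mod 4 = 1; sign now -1
(165/27) = (3/27)   [reduce mod 27]
reciprocity: (3/27) = -1·(27/3) since 3 mod 4 = 3, 27 mod 4 = 3; sign now +1
(27/3) = (0/3)   [reduce mod 3]
(0/3) = 0   [gcd(a, n) > 1]; final value = 0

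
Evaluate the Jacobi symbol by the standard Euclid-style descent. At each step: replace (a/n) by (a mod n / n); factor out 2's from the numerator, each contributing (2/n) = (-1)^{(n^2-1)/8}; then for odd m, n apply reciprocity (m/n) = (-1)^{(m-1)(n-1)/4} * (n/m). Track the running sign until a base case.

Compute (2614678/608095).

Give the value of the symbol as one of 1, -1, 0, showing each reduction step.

(2614678/608095) = (182298/608095)   [reduce mod 608095]
182298 = 2^1·91149; (2/608095) = +1 since 608095 mod 8 = 7, so (182298/608095) = (+1)^1·(91149/608095); sign now +1
reciprocity: (91149/608095) = +1·(608095/91149) since 91149 mod 4 = 1, 608095 mod 4 = 3; sign now +1
(608095/91149) = (61201/91149)   [reduce mod 91149]
reciprocity: (61201/91149) = +1·(91149/61201) since 61201 mod 4 = 1, 91149 mod 4 = 1; sign now +1
(91149/61201) = (29948/61201)   [reduce mod 61201]
29948 = 2^2·7487; (2/61201) = +1 since 61201 mod 8 = 1, so (29948/61201) = (+1)^2·(7487/61201); sign now +1
reciprocity: (7487/61201) = +1·(61201/7487) since 7487 mod 4 = 3, 61201 mod 4 = 1; sign now +1
(61201/7487) = (1305/7487)   [reduce mod 7487]
reciprocity: (1305/7487) = +1·(7487/1305) since 1305 mod 4 = 1, 7487 mod 4 = 3; sign now +1
(7487/1305) = (962/1305)   [reduce mod 1305]
962 = 2^1·481; (2/1305) = +1 since 1305 mod 8 = 1, so (962/1305) = (+1)^1·(481/1305); sign now +1
reciprocity: (481/1305) = +1·(1305/481) since 481 mod 4 = 1, 1305 mod 4 = 1; sign now +1
(1305/481) = (343/481)   [reduce mod 481]
reciprocity: (343/481) = +1·(481/343) since 343 mod 4 = 3, 481 mod 4 = 1; sign now +1
(481/343) = (138/343)   [reduce mod 343]
138 = 2^1·69; (2/343) = +1 since 343 mod 8 = 7, so (138/343) = (+1)^1·(69/343); sign now +1
reciprocity: (69/343) = +1·(343/69) since 69 mod 4 = 1, 343 mod 4 = 3; sign now +1
(343/69) = (67/69)   [reduce mod 69]
reciprocity: (67/69) = +1·(69/67) since 67 mod 4 = 3, 69 mod 4 = 1; sign now +1
(69/67) = (2/67)   [reduce mod 67]
2 = 2^1·1; (2/67) = -1 since 67 mod 8 = 3, so (2/67) = (-1)^1·(1/67); sign now -1
(1/67) = 1; final value = sign = -1

-1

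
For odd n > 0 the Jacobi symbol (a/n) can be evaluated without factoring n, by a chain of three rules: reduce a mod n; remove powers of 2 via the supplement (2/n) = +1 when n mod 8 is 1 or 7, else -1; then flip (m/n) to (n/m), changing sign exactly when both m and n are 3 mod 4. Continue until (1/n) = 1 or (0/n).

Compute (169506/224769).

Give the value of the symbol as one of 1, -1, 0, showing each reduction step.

0

169506 = 2^1·84753; (2/224769) = +1 since 224769 mod 8 = 1, so (169506/224769) = (+1)^1·(84753/224769); sign now +1
reciprocity: (84753/224769) = +1·(224769/84753) since 84753 mod 4 = 1, 224769 mod 4 = 1; sign now +1
(224769/84753) = (55263/84753)   [reduce mod 84753]
reciprocity: (55263/84753) = +1·(84753/55263) since 55263 mod 4 = 3, 84753 mod 4 = 1; sign now +1
(84753/55263) = (29490/55263)   [reduce mod 55263]
29490 = 2^1·14745; (2/55263) = +1 since 55263 mod 8 = 7, so (29490/55263) = (+1)^1·(14745/55263); sign now +1
reciprocity: (14745/55263) = +1·(55263/14745) since 14745 mod 4 = 1, 55263 mod 4 = 3; sign now +1
(55263/14745) = (11028/14745)   [reduce mod 14745]
11028 = 2^2·2757; (2/14745) = +1 since 14745 mod 8 = 1, so (11028/14745) = (+1)^2·(2757/14745); sign now +1
reciprocity: (2757/14745) = +1·(14745/2757) since 2757 mod 4 = 1, 14745 mod 4 = 1; sign now +1
(14745/2757) = (960/2757)   [reduce mod 2757]
960 = 2^6·15; (2/2757) = -1 since 2757 mod 8 = 5, so (960/2757) = (-1)^6·(15/2757); sign now +1
reciprocity: (15/2757) = +1·(2757/15) since 15 mod 4 = 3, 2757 mod 4 = 1; sign now +1
(2757/15) = (12/15)   [reduce mod 15]
12 = 2^2·3; (2/15) = +1 since 15 mod 8 = 7, so (12/15) = (+1)^2·(3/15); sign now +1
reciprocity: (3/15) = -1·(15/3) since 3 mod 4 = 3, 15 mod 4 = 3; sign now -1
(15/3) = (0/3)   [reduce mod 3]
(0/3) = 0   [gcd(a, n) > 1]; final value = 0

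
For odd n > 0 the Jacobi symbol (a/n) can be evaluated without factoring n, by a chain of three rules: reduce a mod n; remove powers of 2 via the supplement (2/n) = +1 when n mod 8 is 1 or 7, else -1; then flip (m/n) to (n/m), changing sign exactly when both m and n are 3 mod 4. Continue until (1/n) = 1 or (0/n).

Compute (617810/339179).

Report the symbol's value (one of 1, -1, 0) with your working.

(617810/339179): 617810 mod 339179 = 278631, so (617810/339179) = (278631/339179)
flip (278631/339179) -> (339179/278631): both odd, 278631 mod 4 = 3, 339179 mod 4 = 3, so the flip contributes -1; sign now -1
(339179/278631): 339179 mod 278631 = 60548, so (339179/278631) = (60548/278631)
factor out 2^2: 60548 = 2^2·15137; with 278631 mod 8 = 7, (2/278631) = +1; sign now -1; continue with (15137/278631)
flip (15137/278631) -> (278631/15137): both odd, 15137 mod 4 = 1, 278631 mod 4 = 3, so the flip contributes +1; sign now -1
(278631/15137): 278631 mod 15137 = 6165, so (278631/15137) = (6165/15137)
flip (6165/15137) -> (15137/6165): both odd, 6165 mod 4 = 1, 15137 mod 4 = 1, so the flip contributes +1; sign now -1
(15137/6165): 15137 mod 6165 = 2807, so (15137/6165) = (2807/6165)
flip (2807/6165) -> (6165/2807): both odd, 2807 mod 4 = 3, 6165 mod 4 = 1, so the flip contributes +1; sign now -1
(6165/2807): 6165 mod 2807 = 551, so (6165/2807) = (551/2807)
flip (551/2807) -> (2807/551): both odd, 551 mod 4 = 3, 2807 mod 4 = 3, so the flip contributes -1; sign now +1
(2807/551): 2807 mod 551 = 52, so (2807/551) = (52/551)
factor out 2^2: 52 = 2^2·13; with 551 mod 8 = 7, (2/551) = +1; sign now +1; continue with (13/551)
flip (13/551) -> (551/13): both odd, 13 mod 4 = 1, 551 mod 4 = 3, so the flip contributes +1; sign now +1
(551/13): 551 mod 13 = 5, so (551/13) = (5/13)
flip (5/13) -> (13/5): both odd, 5 mod 4 = 1, 13 mod 4 = 1, so the flip contributes +1; sign now +1
(13/5): 13 mod 5 = 3, so (13/5) = (3/5)
flip (3/5) -> (5/3): both odd, 3 mod 4 = 3, 5 mod 4 = 1, so the flip contributes +1; sign now +1
(5/3): 5 mod 3 = 2, so (5/3) = (2/3)
factor out 2^1: 2 = 2^1·1; with 3 mod 8 = 3, (2/3) = -1; sign now -1; continue with (1/3)
reached (1/3) = 1, so the symbol is -1

-1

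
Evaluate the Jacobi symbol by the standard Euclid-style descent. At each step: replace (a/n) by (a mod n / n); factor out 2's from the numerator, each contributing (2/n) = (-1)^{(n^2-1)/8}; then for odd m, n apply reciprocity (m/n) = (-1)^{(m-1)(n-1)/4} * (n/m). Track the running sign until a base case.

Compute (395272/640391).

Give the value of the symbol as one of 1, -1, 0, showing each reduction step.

-1

factor out 2^3: 395272 = 2^3·49409; with 640391 mod 8 = 7, (2/640391) = +1; sign now +1; continue with (49409/640391)
flip (49409/640391) -> (640391/49409): both odd, 49409 mod 4 = 1, 640391 mod 4 = 3, so the flip contributes +1; sign now +1
(640391/49409): 640391 mod 49409 = 47483, so (640391/49409) = (47483/49409)
flip (47483/49409) -> (49409/47483): both odd, 47483 mod 4 = 3, 49409 mod 4 = 1, so the flip contributes +1; sign now +1
(49409/47483): 49409 mod 47483 = 1926, so (49409/47483) = (1926/47483)
factor out 2^1: 1926 = 2^1·963; with 47483 mod 8 = 3, (2/47483) = -1; sign now -1; continue with (963/47483)
flip (963/47483) -> (47483/963): both odd, 963 mod 4 = 3, 47483 mod 4 = 3, so the flip contributes -1; sign now +1
(47483/963): 47483 mod 963 = 296, so (47483/963) = (296/963)
factor out 2^3: 296 = 2^3·37; with 963 mod 8 = 3, (2/963) = -1; sign now -1; continue with (37/963)
flip (37/963) -> (963/37): both odd, 37 mod 4 = 1, 963 mod 4 = 3, so the flip contributes +1; sign now -1
(963/37): 963 mod 37 = 1, so (963/37) = (1/37)
reached (1/37) = 1, so the symbol is -1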